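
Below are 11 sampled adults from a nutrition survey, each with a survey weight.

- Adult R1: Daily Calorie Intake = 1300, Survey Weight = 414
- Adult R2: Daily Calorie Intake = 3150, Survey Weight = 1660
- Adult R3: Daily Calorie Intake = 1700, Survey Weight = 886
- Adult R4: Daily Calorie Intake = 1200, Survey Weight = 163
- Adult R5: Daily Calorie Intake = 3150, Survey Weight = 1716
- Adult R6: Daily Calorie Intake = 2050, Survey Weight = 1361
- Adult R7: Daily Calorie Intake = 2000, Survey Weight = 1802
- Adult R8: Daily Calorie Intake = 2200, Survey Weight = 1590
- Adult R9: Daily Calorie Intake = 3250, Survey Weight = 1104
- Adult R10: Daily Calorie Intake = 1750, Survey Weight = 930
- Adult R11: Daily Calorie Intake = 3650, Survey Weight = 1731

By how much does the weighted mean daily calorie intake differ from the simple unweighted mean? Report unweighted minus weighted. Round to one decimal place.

-258.9

Unweighted sum = 1300 + 3150 + 1700 + 1200 + 3150 + 2050 + 2000 + 2200 + 3250 + 1750 + 3650 = 25400
Unweighted mean = 25400 / 11 = 2309.0909
Weighted sum = 1300×414 + 3150×1660 + 1700×886 + 1200×163 + 3150×1716 + 2050×1361 + 2000×1802 + 2200×1590 + 3250×1104 + 1750×930 + 3650×1731
  = 538200 + 5229000 + 1506200 + 195600 + 5405400 + 2790050 + 3604000 + 3498000 + 3588000 + 1627500 + 6318150 = 34300100
Sum of weights = 414 + 1660 + 886 + 163 + 1716 + 1361 + 1802 + 1590 + 1104 + 930 + 1731 = 13357
Weighted mean = 34300100 / 13357 = 2567.9494
Difference (unweighted minus weighted) = -258.85848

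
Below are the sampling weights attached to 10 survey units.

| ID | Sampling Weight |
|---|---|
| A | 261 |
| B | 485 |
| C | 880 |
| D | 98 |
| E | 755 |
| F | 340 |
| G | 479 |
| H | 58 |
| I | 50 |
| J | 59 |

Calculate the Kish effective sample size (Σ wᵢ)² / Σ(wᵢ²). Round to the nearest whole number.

6

Σ wᵢ = 261 + 485 + 880 + 98 + 755 + 340 + 479 + 58 + 50 + 59 = 3465
Σ wᵢ² = 68121 + 235225 + 774400 + 9604 + 570025 + 115600 + 229441 + 3364 + 2500 + 3481 = 2011761
n_eff = 3465² / 2011761 = 12006225 / 2011761 = 5.9680176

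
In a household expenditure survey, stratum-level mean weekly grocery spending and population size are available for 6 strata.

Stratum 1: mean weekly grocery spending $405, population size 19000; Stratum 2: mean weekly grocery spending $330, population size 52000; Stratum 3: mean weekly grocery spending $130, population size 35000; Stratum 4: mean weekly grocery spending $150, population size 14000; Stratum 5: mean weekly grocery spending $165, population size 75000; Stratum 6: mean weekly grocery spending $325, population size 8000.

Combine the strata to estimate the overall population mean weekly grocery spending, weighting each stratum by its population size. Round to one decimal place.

229.0

Σ Nₕ·x̄ₕ = 405×19000 + 330×52000 + 130×35000 + 150×14000 + 165×75000 + 325×8000
  = 7695000 + 17160000 + 4550000 + 2100000 + 12375000 + 2600000 = 46480000
Σ Nₕ = 19000 + 52000 + 35000 + 14000 + 75000 + 8000 = 203000
Overall mean = 46480000 / 203000 = 228.96552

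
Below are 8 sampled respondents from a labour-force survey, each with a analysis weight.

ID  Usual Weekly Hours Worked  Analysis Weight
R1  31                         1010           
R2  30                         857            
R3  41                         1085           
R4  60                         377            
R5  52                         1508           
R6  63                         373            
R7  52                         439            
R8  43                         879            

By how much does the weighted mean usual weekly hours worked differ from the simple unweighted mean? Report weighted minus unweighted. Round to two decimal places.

-2.59

Unweighted sum = 372
Unweighted mean = 372 / 8 = 46.5
Weighted sum = 31×1010 + 30×857 + 41×1085 + 60×377 + 52×1508 + 63×373 + 52×439 + 43×879
  = 31310 + 25710 + 44485 + 22620 + 78416 + 23499 + 22828 + 37797 = 286665
Sum of weights = 1010 + 857 + 1085 + 377 + 1508 + 373 + 439 + 879 = 6528
Weighted mean = 286665 / 6528 = 43.913143
Difference (weighted minus unweighted) = -2.5868566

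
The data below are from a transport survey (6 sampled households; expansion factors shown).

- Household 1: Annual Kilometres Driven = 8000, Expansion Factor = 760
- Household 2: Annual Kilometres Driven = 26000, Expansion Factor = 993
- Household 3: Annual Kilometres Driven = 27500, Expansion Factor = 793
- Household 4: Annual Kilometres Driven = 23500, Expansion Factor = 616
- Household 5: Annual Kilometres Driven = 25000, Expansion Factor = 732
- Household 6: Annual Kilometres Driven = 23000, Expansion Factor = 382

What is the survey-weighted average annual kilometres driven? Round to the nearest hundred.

Weighted sum = 95267500
Sum of weights = 760 + 993 + 793 + 616 + 732 + 382 = 4276
Weighted mean = 95267500 / 4276 = 22279.584

22300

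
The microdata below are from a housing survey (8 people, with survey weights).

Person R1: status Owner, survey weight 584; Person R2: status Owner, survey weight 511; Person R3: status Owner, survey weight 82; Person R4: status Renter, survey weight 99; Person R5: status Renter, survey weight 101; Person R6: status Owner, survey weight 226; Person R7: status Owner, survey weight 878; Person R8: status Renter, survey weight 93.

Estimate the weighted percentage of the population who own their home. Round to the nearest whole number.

Sum of weights for 'Owner' = 584 + 511 + 82 + 226 + 878 = 2281
Total weight = 584 + 511 + 82 + 99 + 101 + 226 + 878 + 93 = 2574
Weighted proportion = 2281 / 2574 = 0.88616939 → 88.616939%

89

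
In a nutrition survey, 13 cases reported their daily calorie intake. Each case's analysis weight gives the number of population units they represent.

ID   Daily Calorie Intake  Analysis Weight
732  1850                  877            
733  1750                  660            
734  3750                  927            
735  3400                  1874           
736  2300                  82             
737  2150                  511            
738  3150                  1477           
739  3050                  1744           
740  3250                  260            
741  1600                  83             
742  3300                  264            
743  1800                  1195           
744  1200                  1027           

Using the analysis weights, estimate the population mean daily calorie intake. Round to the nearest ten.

2650

Weighted sum = 29116700
Sum of weights = 10981
Weighted mean = 29116700 / 10981 = 2651.5527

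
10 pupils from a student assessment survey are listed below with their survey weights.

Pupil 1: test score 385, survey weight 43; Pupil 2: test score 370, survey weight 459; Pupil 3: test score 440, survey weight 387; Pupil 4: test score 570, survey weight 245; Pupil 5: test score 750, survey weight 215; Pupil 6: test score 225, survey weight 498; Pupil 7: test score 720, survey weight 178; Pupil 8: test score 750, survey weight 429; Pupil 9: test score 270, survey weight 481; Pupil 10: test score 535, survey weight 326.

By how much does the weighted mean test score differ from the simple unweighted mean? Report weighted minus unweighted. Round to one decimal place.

Unweighted sum = 5015
Unweighted mean = 5015 / 10 = 501.5
Weighted sum = 385×43 + 370×459 + 440×387 + 570×245 + 750×215 + 225×498 + 720×178 + 750×429 + 270×481 + 535×326
  = 1523805
Sum of weights = 43 + 459 + 387 + 245 + 215 + 498 + 178 + 429 + 481 + 326 = 3261
Weighted mean = 1523805 / 3261 = 467.28151
Difference (weighted minus unweighted) = -34.218491

-34.2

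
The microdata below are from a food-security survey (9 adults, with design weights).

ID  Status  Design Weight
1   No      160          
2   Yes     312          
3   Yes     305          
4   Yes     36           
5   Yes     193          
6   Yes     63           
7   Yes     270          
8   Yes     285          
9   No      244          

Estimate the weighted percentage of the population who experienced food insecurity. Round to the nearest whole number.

Sum of weights for 'Yes' = 312 + 305 + 36 + 193 + 63 + 270 + 285 = 1464
Total weight = 160 + 312 + 305 + 36 + 193 + 63 + 270 + 285 + 244 = 1868
Weighted proportion = 1464 / 1868 = 0.78372591 → 78.372591%

78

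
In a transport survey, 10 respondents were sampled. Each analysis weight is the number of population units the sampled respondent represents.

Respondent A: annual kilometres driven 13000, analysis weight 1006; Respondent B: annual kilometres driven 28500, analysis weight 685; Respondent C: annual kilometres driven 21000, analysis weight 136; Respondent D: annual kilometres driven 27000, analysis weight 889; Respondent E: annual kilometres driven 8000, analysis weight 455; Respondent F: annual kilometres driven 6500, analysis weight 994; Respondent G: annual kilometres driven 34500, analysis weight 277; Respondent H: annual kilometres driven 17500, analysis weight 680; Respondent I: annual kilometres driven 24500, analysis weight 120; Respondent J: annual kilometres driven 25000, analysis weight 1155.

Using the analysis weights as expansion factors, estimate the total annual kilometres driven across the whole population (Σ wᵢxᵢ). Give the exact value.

122832000

Weighted total = 13000×1006 + 28500×685 + 21000×136 + 27000×889 + 8000×455 + 6500×994 + 34500×277 + 17500×680 + 24500×120 + 25000×1155
  = 122832000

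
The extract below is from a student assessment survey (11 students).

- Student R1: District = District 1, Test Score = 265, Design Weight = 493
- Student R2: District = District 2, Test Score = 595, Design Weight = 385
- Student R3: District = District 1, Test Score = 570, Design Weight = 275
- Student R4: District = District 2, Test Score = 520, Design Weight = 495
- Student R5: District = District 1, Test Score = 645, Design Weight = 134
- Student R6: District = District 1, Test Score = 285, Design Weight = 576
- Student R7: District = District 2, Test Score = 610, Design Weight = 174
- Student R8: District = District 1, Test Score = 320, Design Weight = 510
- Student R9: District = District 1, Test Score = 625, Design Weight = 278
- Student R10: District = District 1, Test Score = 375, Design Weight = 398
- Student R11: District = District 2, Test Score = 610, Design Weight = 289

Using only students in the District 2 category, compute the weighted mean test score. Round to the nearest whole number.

573

District 2 rows: R2, R4, R7, R11
Weighted sum = 595×385 + 520×495 + 610×174 + 610×289
  = 768905
Sum of weights = 385 + 495 + 174 + 289 = 1343
Weighted mean = 768905 / 1343 = 572.52792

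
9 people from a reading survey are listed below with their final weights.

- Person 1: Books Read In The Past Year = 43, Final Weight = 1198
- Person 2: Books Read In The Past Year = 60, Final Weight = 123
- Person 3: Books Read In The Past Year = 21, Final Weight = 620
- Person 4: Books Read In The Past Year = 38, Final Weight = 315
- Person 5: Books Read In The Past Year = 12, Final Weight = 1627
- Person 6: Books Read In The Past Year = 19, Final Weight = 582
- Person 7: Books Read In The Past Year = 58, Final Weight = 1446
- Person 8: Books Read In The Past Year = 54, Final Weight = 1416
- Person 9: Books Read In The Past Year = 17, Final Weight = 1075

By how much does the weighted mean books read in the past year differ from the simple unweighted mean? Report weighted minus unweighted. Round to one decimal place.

Unweighted sum = 43 + 60 + 21 + 38 + 12 + 19 + 58 + 54 + 17 = 322
Unweighted mean = 322 / 9 = 35.777778
Weighted sum = 43×1198 + 60×123 + 21×620 + 38×315 + 12×1627 + 19×582 + 58×1446 + 54×1416 + 17×1075
  = 51514 + 7380 + 13020 + 11970 + 19524 + 11058 + 83868 + 76464 + 18275 = 293073
Sum of weights = 1198 + 123 + 620 + 315 + 1627 + 582 + 1446 + 1416 + 1075 = 8402
Weighted mean = 293073 / 8402 = 34.881338
Difference (weighted minus unweighted) = -0.89644

-0.9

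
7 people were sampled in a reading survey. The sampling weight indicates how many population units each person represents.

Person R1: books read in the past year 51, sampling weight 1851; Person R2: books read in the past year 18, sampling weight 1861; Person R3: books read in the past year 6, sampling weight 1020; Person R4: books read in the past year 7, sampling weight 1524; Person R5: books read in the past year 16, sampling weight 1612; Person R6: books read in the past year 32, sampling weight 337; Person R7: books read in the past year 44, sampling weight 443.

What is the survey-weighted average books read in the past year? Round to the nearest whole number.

Weighted sum = 51×1851 + 18×1861 + 6×1020 + 7×1524 + 16×1612 + 32×337 + 44×443
  = 94401 + 33498 + 6120 + 10668 + 25792 + 10784 + 19492 = 200755
Sum of weights = 8648
Weighted mean = 200755 / 8648 = 23.214038

23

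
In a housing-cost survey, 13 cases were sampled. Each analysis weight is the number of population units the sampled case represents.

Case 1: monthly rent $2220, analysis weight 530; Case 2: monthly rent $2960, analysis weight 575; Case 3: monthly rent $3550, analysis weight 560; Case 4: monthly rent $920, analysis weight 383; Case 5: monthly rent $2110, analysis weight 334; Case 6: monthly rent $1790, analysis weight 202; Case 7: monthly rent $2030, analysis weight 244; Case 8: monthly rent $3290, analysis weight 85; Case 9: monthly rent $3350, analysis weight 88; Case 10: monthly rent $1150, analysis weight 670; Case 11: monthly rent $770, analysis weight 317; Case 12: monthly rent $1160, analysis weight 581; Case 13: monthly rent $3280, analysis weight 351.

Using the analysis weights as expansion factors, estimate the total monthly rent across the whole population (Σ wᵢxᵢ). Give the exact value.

Weighted total = 10194880

10194880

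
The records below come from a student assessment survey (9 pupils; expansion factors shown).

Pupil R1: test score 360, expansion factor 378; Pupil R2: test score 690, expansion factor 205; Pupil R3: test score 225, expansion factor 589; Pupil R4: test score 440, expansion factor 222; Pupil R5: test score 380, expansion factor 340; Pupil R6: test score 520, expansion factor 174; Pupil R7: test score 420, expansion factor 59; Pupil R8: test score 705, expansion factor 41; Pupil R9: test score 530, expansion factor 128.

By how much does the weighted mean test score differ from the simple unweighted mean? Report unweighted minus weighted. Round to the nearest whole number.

Unweighted sum = 360 + 690 + 225 + 440 + 380 + 520 + 420 + 705 + 530 = 4270
Unweighted mean = 4270 / 9 = 474.44444
Weighted sum = 360×378 + 690×205 + 225×589 + 440×222 + 380×340 + 520×174 + 420×59 + 705×41 + 530×128
  = 848940
Sum of weights = 378 + 205 + 589 + 222 + 340 + 174 + 59 + 41 + 128 = 2136
Weighted mean = 848940 / 2136 = 397.44382
Difference (unweighted minus weighted) = 77.000624

77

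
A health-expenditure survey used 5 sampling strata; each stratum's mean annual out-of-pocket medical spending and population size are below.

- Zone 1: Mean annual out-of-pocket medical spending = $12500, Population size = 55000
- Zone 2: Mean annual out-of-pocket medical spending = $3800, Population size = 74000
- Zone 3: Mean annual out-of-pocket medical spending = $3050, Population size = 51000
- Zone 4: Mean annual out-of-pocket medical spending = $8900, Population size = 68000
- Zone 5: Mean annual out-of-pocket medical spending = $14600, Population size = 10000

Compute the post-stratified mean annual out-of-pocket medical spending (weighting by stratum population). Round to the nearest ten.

Σ Nₕ·x̄ₕ = 12500×55000 + 3800×74000 + 3050×51000 + 8900×68000 + 14600×10000
  = 687500000 + 281200000 + 155550000 + 605200000 + 146000000 = 1875450000
Σ Nₕ = 55000 + 74000 + 51000 + 68000 + 10000 = 258000
Overall mean = 1875450000 / 258000 = 7269.186

7270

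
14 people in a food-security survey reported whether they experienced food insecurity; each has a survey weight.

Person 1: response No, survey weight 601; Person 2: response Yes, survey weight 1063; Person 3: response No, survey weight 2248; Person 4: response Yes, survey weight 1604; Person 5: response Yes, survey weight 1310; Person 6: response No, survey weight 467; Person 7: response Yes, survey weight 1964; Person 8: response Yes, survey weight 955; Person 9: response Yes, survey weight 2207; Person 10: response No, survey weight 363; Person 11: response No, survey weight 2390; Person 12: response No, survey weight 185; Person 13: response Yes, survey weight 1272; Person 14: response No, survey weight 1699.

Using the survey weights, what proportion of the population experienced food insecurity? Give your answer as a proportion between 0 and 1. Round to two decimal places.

0.57

Sum of weights for 'Yes' = 1063 + 1604 + 1310 + 1964 + 955 + 2207 + 1272 = 10375
Total weight = 18328
Weighted proportion = 10375 / 18328 = 0.56607377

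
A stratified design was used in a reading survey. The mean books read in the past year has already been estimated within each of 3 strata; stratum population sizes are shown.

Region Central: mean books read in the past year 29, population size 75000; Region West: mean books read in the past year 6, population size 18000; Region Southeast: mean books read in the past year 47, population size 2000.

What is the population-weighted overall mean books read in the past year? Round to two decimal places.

25.02

Σ Nₕ·x̄ₕ = 29×75000 + 6×18000 + 47×2000
  = 2377000
Σ Nₕ = 75000 + 18000 + 2000 = 95000
Overall mean = 2377000 / 95000 = 25.021053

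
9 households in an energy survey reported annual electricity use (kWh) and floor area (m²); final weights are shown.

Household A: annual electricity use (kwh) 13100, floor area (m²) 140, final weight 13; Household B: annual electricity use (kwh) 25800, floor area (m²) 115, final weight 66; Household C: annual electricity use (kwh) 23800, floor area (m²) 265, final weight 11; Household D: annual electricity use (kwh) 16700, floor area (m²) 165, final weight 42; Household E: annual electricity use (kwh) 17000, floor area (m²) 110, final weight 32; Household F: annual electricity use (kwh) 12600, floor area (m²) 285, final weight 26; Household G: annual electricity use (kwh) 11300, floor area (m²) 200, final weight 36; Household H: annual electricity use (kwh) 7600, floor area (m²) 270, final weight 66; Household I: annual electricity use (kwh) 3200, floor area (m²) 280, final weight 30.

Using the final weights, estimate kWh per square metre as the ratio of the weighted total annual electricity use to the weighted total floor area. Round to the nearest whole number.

74

Σ wᵢ·y = 13100×13 + 25800×66 + 23800×11 + 16700×42 + 17000×32 + 12600×26 + 11300×36 + 7600×66 + 3200×30
  = 170300 + 1702800 + 261800 + 701400 + 544000 + 327600 + 406800 + 501600 + 96000 = 4712300
Σ wᵢ·x = 63605
Ratio = 4712300 / 63605 = 74.086943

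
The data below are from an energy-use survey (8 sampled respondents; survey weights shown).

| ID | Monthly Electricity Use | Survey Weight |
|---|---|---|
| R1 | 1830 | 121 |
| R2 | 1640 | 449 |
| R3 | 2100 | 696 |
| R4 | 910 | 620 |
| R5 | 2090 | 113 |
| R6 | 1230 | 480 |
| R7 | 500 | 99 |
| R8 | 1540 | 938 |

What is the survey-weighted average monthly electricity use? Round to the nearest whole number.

Weighted sum = 5304180
Sum of weights = 121 + 449 + 696 + 620 + 113 + 480 + 99 + 938 = 3516
Weighted mean = 5304180 / 3516 = 1508.5836

1509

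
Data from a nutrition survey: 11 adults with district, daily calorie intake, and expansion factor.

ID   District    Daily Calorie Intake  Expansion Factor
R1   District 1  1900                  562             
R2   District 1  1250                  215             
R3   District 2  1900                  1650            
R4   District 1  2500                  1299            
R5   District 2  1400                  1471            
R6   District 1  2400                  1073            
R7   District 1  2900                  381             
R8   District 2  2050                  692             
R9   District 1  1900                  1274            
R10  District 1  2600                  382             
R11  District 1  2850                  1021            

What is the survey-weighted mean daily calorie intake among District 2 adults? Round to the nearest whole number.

1734

District 2 rows: R3, R5, R8
Weighted sum = 1900×1650 + 1400×1471 + 2050×692
  = 6613000
Sum of weights = 1650 + 1471 + 692 = 3813
Weighted mean = 6613000 / 3813 = 1734.3299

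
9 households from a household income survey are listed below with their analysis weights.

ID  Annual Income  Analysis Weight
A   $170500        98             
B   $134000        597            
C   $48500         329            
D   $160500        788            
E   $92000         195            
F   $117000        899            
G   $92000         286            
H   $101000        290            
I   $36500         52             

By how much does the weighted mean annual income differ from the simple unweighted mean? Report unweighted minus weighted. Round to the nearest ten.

-13000

Unweighted sum = 170500 + 134000 + 48500 + 160500 + 92000 + 117000 + 92000 + 101000 + 36500 = 952000
Unweighted mean = 952000 / 9 = 105777.78
Weighted sum = 170500×98 + 134000×597 + 48500×329 + 160500×788 + 92000×195 + 117000×899 + 92000×286 + 101000×290 + 36500×52
  = 16709000 + 79998000 + 15956500 + 126474000 + 17940000 + 105183000 + 26312000 + 29290000 + 1898000 = 419760500
Sum of weights = 98 + 597 + 329 + 788 + 195 + 899 + 286 + 290 + 52 = 3534
Weighted mean = 419760500 / 3534 = 118777.73
Difference (unweighted minus weighted) = -12999.953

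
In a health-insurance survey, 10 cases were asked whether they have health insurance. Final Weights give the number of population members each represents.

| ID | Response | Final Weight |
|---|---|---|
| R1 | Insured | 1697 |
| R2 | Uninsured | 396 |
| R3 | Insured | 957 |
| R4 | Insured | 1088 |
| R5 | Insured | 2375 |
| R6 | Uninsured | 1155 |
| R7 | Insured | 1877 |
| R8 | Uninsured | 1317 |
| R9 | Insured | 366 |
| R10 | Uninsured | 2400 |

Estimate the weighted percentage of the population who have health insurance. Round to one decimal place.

61.3

Sum of weights for 'Insured' = 1697 + 957 + 1088 + 2375 + 1877 + 366 = 8360
Total weight = 1697 + 396 + 957 + 1088 + 2375 + 1155 + 1877 + 1317 + 366 + 2400 = 13628
Weighted proportion = 8360 / 13628 = 0.61344291 → 61.344291%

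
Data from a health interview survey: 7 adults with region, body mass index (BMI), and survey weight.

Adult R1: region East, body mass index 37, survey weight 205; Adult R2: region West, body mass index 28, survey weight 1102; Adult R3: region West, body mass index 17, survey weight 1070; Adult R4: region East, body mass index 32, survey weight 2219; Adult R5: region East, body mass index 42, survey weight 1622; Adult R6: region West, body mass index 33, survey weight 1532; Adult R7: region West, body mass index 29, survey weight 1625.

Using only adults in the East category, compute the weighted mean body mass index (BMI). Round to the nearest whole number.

East rows: R1, R4, R5
Weighted sum = 146717
Sum of weights = 205 + 2219 + 1622 = 4046
Weighted mean = 146717 / 4046 = 36.262234

36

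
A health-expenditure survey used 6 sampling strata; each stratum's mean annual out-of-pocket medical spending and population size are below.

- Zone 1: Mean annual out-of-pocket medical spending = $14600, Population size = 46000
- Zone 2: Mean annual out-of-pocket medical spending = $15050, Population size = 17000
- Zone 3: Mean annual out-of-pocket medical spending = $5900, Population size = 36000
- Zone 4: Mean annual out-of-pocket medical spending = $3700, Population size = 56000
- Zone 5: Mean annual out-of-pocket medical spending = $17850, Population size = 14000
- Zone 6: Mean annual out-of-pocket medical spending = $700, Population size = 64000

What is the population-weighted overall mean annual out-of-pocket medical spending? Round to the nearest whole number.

Σ Nₕ·x̄ₕ = 1641750000
Σ Nₕ = 46000 + 17000 + 36000 + 56000 + 14000 + 64000 = 233000
Overall mean = 1641750000 / 233000 = 7046.1373

7046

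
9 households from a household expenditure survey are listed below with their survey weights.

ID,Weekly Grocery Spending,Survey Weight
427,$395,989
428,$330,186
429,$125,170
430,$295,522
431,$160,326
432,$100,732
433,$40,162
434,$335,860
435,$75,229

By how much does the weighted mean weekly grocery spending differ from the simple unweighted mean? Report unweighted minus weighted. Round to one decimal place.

-48.8

Unweighted sum = 395 + 330 + 125 + 295 + 160 + 100 + 40 + 335 + 75 = 1855
Unweighted mean = 1855 / 9 = 206.11111
Weighted sum = 395×989 + 330×186 + 125×170 + 295×522 + 160×326 + 100×732 + 40×162 + 335×860 + 75×229
  = 390655 + 61380 + 21250 + 153990 + 52160 + 73200 + 6480 + 288100 + 17175 = 1064390
Sum of weights = 989 + 186 + 170 + 522 + 326 + 732 + 162 + 860 + 229 = 4176
Weighted mean = 1064390 / 4176 = 254.88266
Difference (unweighted minus weighted) = -48.771552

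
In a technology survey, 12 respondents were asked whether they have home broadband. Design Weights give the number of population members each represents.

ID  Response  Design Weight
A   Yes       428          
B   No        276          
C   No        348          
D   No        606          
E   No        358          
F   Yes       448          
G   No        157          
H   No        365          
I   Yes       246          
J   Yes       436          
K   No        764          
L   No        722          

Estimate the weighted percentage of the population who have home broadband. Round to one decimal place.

Sum of weights for 'Yes' = 428 + 448 + 246 + 436 = 1558
Total weight = 428 + 276 + 348 + 606 + 358 + 448 + 157 + 365 + 246 + 436 + 764 + 722 = 5154
Weighted proportion = 1558 / 5154 = 0.30228948 → 30.228948%

30.2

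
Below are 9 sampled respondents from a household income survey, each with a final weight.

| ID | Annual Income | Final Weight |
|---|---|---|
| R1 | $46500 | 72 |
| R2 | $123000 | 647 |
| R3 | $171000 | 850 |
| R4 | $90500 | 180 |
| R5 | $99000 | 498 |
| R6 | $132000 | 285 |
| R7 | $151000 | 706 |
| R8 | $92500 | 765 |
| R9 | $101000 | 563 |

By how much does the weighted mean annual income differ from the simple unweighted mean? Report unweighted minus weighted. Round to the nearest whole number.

Unweighted sum = 46500 + 123000 + 171000 + 90500 + 99000 + 132000 + 151000 + 92500 + 101000 = 1006500
Unweighted mean = 1006500 / 9 = 111833.33
Weighted sum = 46500×72 + 123000×647 + 171000×850 + 90500×180 + 99000×498 + 132000×285 + 151000×706 + 92500×765 + 101000×563
  = 3348000 + 79581000 + 145350000 + 16290000 + 49302000 + 37620000 + 106606000 + 70762500 + 56863000 = 565722500
Sum of weights = 4566
Weighted mean = 565722500 / 4566 = 123898.93
Difference (unweighted minus weighted) = -12065.594

-12066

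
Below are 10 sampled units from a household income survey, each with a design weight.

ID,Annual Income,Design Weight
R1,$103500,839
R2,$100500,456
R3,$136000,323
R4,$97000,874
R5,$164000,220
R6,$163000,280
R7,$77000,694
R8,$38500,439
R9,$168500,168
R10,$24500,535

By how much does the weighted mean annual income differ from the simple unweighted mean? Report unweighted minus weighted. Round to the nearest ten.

13040

Unweighted sum = 1072500
Unweighted mean = 1072500 / 10 = 107250
Weighted sum = 103500×839 + 100500×456 + 136000×323 + 97000×874 + 164000×220 + 163000×280 + 77000×694 + 38500×439 + 168500×168 + 24500×535
  = 86836500 + 45828000 + 43928000 + 84778000 + 36080000 + 45640000 + 53438000 + 16901500 + 28308000 + 13107500 = 454845500
Sum of weights = 839 + 456 + 323 + 874 + 220 + 280 + 694 + 439 + 168 + 535 = 4828
Weighted mean = 454845500 / 4828 = 94209.921
Difference (unweighted minus weighted) = 13040.079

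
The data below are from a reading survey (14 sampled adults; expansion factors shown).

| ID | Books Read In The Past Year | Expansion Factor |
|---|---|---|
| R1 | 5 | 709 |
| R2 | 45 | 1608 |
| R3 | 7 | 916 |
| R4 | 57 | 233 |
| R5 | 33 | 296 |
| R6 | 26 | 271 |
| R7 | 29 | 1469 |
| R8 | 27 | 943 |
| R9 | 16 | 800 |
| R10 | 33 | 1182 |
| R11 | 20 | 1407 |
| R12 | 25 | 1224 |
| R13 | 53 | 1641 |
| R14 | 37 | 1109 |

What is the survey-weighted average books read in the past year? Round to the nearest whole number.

30

Weighted sum = 419026
Sum of weights = 13808
Weighted mean = 419026 / 13808 = 30.346611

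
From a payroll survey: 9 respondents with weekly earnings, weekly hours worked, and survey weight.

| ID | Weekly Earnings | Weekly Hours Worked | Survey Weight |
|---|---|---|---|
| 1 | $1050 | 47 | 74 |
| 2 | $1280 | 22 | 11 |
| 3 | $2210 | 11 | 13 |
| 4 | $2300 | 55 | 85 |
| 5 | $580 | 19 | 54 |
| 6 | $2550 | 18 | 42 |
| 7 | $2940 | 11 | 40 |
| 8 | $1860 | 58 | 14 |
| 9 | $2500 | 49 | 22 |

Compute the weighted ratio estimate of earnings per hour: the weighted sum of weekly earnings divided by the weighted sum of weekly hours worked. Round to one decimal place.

Σ wᵢ·y = 1050×74 + 1280×11 + 2210×13 + 2300×85 + 580×54 + 2550×42 + 2940×40 + 1860×14 + 2500×22
  = 77700 + 14080 + 28730 + 195500 + 31320 + 107100 + 117600 + 26040 + 55000 = 653070
Σ wᵢ·x = 47×74 + 22×11 + 11×13 + 55×85 + 19×54 + 18×42 + 11×40 + 58×14 + 49×22
  = 3478 + 242 + 143 + 4675 + 1026 + 756 + 440 + 812 + 1078 = 12650
Ratio = 653070 / 12650 = 51.626087

51.6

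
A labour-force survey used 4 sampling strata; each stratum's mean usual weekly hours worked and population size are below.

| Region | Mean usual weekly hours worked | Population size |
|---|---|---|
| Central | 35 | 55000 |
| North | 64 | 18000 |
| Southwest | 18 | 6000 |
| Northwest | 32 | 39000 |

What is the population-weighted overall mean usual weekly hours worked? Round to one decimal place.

Σ Nₕ·x̄ₕ = 35×55000 + 64×18000 + 18×6000 + 32×39000
  = 1925000 + 1152000 + 108000 + 1248000 = 4433000
Σ Nₕ = 55000 + 18000 + 6000 + 39000 = 118000
Overall mean = 4433000 / 118000 = 37.567797

37.6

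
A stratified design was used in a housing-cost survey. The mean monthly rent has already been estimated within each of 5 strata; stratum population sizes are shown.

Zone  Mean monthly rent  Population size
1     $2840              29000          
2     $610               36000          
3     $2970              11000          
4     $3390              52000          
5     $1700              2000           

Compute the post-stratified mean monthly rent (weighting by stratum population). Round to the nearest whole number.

Σ Nₕ·x̄ₕ = 2840×29000 + 610×36000 + 2970×11000 + 3390×52000 + 1700×2000
  = 82360000 + 21960000 + 32670000 + 176280000 + 3400000 = 316670000
Σ Nₕ = 29000 + 36000 + 11000 + 52000 + 2000 = 130000
Overall mean = 316670000 / 130000 = 2435.9231

2436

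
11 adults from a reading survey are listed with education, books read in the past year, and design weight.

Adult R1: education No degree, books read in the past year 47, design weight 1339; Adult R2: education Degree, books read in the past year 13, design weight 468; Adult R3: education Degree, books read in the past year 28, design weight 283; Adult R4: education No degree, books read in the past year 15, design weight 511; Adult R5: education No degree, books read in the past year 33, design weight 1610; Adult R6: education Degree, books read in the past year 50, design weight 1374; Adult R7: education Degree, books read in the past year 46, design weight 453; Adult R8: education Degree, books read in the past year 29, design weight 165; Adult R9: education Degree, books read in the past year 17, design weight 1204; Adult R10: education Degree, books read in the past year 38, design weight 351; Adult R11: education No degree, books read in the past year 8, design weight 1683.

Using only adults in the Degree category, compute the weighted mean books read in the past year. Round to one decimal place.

Degree rows: R2, R3, R6, R7, R8, R9, R10
Weighted sum = 13×468 + 28×283 + 50×1374 + 46×453 + 29×165 + 17×1204 + 38×351
  = 142137
Sum of weights = 468 + 283 + 1374 + 453 + 165 + 1204 + 351 = 4298
Weighted mean = 142137 / 4298 = 33.070498

33.1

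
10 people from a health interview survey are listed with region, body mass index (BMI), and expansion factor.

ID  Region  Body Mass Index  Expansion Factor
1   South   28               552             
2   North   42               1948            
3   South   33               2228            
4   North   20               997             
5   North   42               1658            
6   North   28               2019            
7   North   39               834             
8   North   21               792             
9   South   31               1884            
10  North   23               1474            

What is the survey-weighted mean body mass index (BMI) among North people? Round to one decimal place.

32.0

North rows: 2, 4, 5, 6, 7, 8, 10
Weighted sum = 42×1948 + 20×997 + 42×1658 + 28×2019 + 39×834 + 21×792 + 23×1474
  = 81816 + 19940 + 69636 + 56532 + 32526 + 16632 + 33902 = 310984
Sum of weights = 1948 + 997 + 1658 + 2019 + 834 + 792 + 1474 = 9722
Weighted mean = 310984 / 9722 = 31.987657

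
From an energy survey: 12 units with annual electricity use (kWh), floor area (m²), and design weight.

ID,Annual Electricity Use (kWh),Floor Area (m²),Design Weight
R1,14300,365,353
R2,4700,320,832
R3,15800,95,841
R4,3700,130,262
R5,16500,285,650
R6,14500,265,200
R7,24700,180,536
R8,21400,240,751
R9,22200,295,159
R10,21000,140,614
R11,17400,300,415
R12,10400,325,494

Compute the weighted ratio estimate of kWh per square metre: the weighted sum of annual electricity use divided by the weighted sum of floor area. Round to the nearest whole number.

Σ wᵢ·y = 14300×353 + 4700×832 + 15800×841 + 3700×262 + 16500×650 + 14500×200 + 24700×536 + 21400×751 + 22200×159 + 21000×614 + 17400×415 + 10400×494
  = 5047900 + 3910400 + 13287800 + 969400 + 10725000 + 2900000 + 13239200 + 16071400 + 3529800 + 12894000 + 7221000 + 5137600 = 94933500
Σ wᵢ·x = 365×353 + 320×832 + 95×841 + 130×262 + 285×650 + 265×200 + 180×536 + 240×751 + 295×159 + 140×614 + 300×415 + 325×494
  = 128845 + 266240 + 79895 + 34060 + 185250 + 53000 + 96480 + 180240 + 46905 + 85960 + 124500 + 160550 = 1441925
Ratio = 94933500 / 1441925 = 65.838029

66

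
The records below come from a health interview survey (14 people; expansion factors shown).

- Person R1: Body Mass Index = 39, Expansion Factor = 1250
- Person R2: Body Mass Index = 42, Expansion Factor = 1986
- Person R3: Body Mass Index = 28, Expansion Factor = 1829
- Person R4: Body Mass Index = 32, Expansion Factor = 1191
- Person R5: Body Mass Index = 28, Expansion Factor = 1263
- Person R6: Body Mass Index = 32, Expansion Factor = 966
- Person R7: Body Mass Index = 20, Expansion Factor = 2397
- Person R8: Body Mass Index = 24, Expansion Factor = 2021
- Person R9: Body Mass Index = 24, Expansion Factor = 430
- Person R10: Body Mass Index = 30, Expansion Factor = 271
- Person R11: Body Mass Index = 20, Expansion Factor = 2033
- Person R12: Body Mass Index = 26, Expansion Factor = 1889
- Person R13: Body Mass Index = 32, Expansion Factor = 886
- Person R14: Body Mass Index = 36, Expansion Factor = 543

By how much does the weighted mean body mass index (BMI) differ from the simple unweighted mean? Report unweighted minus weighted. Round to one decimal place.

1.0

Unweighted sum = 413
Unweighted mean = 413 / 14 = 29.5
Weighted sum = 540330
Sum of weights = 18955
Weighted mean = 540330 / 18955 = 28.505935
Difference (unweighted minus weighted) = 0.99406489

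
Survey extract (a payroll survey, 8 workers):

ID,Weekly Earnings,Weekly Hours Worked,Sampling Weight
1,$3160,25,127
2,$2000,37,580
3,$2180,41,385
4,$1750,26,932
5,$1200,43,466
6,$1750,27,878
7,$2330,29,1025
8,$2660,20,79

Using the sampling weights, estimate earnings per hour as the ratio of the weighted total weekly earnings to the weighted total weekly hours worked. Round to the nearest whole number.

Σ wᵢ·y = 3160×127 + 2000×580 + 2180×385 + 1750×932 + 1200×466 + 1750×878 + 2330×1025 + 2660×79
  = 401320 + 1160000 + 839300 + 1631000 + 559200 + 1536500 + 2388250 + 210140 = 8725710
Σ wᵢ·x = 25×127 + 37×580 + 41×385 + 26×932 + 43×466 + 27×878 + 29×1025 + 20×79
  = 139701
Ratio = 8725710 / 139701 = 62.459896

62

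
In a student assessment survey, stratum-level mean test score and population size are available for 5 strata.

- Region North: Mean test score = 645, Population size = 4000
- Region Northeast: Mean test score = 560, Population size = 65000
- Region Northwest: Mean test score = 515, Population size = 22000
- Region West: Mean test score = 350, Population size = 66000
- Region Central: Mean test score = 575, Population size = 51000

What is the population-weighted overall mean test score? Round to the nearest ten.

Σ Nₕ·x̄ₕ = 645×4000 + 560×65000 + 515×22000 + 350×66000 + 575×51000
  = 2580000 + 36400000 + 11330000 + 23100000 + 29325000 = 102735000
Σ Nₕ = 4000 + 65000 + 22000 + 66000 + 51000 = 208000
Overall mean = 102735000 / 208000 = 493.91827

490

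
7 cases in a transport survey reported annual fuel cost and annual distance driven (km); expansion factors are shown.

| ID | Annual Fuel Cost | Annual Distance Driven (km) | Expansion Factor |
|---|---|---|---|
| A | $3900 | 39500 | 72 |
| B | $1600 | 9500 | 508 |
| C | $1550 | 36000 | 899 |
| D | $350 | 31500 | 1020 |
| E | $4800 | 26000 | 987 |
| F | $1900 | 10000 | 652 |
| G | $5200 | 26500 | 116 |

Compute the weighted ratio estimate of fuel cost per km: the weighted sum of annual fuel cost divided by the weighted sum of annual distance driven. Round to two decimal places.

0.09

Σ wᵢ·y = 3900×72 + 1600×508 + 1550×899 + 350×1020 + 4800×987 + 1900×652 + 5200×116
  = 9423650
Σ wᵢ·x = 39500×72 + 9500×508 + 36000×899 + 31500×1020 + 26000×987 + 10000×652 + 26500×116
  = 107420000
Ratio = 9423650 / 107420000 = 0.087727146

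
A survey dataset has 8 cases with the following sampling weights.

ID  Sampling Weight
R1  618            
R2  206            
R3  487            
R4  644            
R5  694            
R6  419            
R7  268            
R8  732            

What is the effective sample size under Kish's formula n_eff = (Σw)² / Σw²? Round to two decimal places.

7.07

Σ wᵢ = 618 + 206 + 487 + 644 + 694 + 419 + 268 + 732 = 4068
Σ wᵢ² = 381924 + 42436 + 237169 + 414736 + 481636 + 175561 + 71824 + 535824 = 2341110
n_eff = 4068² / 2341110 = 16548624 / 2341110 = 7.0687084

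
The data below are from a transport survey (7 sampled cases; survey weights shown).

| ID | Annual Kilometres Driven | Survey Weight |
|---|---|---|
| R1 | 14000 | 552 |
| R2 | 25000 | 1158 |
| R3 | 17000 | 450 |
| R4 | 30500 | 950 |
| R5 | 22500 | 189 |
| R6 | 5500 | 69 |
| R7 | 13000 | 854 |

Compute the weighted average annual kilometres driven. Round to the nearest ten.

Weighted sum = 14000×552 + 25000×1158 + 17000×450 + 30500×950 + 22500×189 + 5500×69 + 13000×854
  = 7728000 + 28950000 + 7650000 + 28975000 + 4252500 + 379500 + 11102000 = 89037000
Sum of weights = 4222
Weighted mean = 89037000 / 4222 = 21088.82

21090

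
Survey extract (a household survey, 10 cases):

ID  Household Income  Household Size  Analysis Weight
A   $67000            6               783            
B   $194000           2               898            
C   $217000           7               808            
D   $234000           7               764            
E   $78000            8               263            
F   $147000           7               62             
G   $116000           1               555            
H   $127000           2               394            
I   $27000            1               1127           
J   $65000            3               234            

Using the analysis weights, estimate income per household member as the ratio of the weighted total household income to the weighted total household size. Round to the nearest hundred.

Σ wᵢ·y = 770470000
Σ wᵢ·x = 6×783 + 2×898 + 7×808 + 7×764 + 8×263 + 7×62 + 1×555 + 2×394 + 1×1127 + 3×234
  = 4698 + 1796 + 5656 + 5348 + 2104 + 434 + 555 + 788 + 1127 + 702 = 23208
Ratio = 770470000 / 23208 = 33198.466

33200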